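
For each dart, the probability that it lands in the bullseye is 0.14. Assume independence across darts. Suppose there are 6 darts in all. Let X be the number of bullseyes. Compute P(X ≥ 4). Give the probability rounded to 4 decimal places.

0.0045

X ~ Binomial(6, 0.14); P(X ≥ 4) = Σ C(6,k) p^k (1−p)^(6−k) over k:
  k=4: C(6,4)·0.14^4·0.86^2 = 0.004262
  k=5: C(6,5)·0.14^5·0.86^1 = 0.000278
  k=6: C(6,6)·0.14^6·0.86^0 = 0.000008
Total = 0.004547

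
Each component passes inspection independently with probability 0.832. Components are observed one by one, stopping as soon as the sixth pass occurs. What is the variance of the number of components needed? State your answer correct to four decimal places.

Y = total components until the sixth success; negative binomial with r=6, p=0.832.
Var(Y) = r(1−p)/p² = 6·0.168 / 0.832² = 1.456176

1.4562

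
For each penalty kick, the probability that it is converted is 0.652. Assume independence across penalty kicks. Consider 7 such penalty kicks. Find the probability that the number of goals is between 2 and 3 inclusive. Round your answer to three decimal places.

0.188

X ~ Binomial(7, 0.652); P(2 ≤ X ≤ 3) = Σ C(7,k) p^k (1−p)^(7−k) over k:
  k=2: C(7,2)·0.652^2·0.348^5 = 0.04556
  k=3: C(7,3)·0.652^3·0.348^4 = 0.14227
Total = 0.18784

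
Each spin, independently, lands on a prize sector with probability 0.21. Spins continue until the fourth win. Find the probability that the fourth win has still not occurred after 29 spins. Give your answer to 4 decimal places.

0.1139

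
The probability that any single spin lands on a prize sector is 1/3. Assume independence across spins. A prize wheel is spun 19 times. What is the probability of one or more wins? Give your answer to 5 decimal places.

0.99955

P(at least one) = 1 − P(none) = 1 − (1 − 0.333333)^19
= 1 − 0.0004511 = 0.9995489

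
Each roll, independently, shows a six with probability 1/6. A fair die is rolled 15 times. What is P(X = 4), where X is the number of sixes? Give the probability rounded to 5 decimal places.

X ~ Binomial(n=15, p=0.166667).
P(X=4) = C(15,4) · p^4 · (1−p)^11
= 1365 · 0.0007716 · 0.13459 = 0.1417535

0.14175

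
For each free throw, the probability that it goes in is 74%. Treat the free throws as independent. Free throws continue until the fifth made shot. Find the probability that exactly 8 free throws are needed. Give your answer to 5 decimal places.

0.13650

Y = trial on which the fifth success occurs; negative binomial, r=5, p=0.74.
P(Y=8) = C(7,4) · p^5 · (1−p)^3
= 35 · 0.2219 · 0.017576 = 0.1365044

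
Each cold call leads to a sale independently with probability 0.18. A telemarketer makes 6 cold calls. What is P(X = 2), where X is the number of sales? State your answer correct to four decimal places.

X ~ Binomial(n=6, p=0.18).
P(X=2) = C(6,2) · p^2 · (1−p)^4
= 15 · 0.0324 · 0.45212 = 0.219731

0.2197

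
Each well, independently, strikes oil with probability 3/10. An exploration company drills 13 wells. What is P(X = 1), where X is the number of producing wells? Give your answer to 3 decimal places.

X ~ Binomial(n=13, p=0.30).
P(X=1) = C(13,1) · p^1 · (1−p)^12
= 13 · 0.3 · 0.013841 = 0.05398

0.054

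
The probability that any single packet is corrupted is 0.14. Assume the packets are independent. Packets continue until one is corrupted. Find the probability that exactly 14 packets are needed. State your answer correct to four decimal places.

Geometric (trials to first success), p = 0.14.
P(Y = 14) = (1−p)^13 · p = 0.14076 · 0.14 = 0.019706

0.0197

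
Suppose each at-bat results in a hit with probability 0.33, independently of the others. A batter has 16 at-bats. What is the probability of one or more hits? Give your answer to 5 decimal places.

0.99835

P(at least one) = 1 − P(none) = 1 − (1 − 0.33)^16
= 1 − 0.0016489 = 0.9983511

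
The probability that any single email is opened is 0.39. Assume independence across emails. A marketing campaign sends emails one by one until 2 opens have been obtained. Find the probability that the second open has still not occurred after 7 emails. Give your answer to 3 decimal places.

Needing more than 7 emails ⇔ fewer than 2 successes in the first 7. With X ~ Binomial(7, 0.39), P(Y > 7) = P(X ≤ 1).
  k=0: C(7,0)·0.39^0·0.61^7 = 0.03143
  k=1: C(7,1)·0.39^1·0.61^6 = 0.14065
P(X ≤ 1) = 0.17208

0.172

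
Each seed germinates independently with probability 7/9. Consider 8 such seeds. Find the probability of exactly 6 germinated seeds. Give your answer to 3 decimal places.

0.306

X ~ Binomial(n=8, p=0.777778).
P(X=6) = C(8,6) · p^6 · (1−p)^2
= 28 · 0.22138 · 0.049383 = 0.30610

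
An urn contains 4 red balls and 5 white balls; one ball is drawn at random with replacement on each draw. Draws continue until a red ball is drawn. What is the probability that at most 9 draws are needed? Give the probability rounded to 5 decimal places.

0.99496

Y = number of draws to the first success; geometric, p = 0.444444.
P(Y ≤ 9) = 1 − (1−p)^9 = 1 − 0.0050414 = 0.9949586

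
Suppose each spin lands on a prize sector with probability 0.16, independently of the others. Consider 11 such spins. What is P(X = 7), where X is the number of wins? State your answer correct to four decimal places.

0.0004

X ~ Binomial(n=11, p=0.16).
P(X=7) = C(11,7) · p^7 · (1−p)^4
= 330 · 2.6844e-06 · 0.49787 = 0.000441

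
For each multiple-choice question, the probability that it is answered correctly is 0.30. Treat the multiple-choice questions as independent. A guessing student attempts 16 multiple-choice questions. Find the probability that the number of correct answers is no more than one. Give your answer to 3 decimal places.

X ~ Binomial(16, 0.30); P(X ≤ 1) = Σ C(16,k) p^k (1−p)^(16−k) over k:
  k=0: C(16,0)·0.30^0·0.70^16 = 0.00332
  k=1: C(16,1)·0.30^1·0.70^15 = 0.02279
Total = 0.02611

0.026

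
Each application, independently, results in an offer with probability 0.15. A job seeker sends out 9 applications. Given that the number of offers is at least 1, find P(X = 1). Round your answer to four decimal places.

0.4787

X ~ Binomial(9, 0.15). Want P(X=1 | X≥1) = P(X=1) / P(X≥1).
P(X=1) = C(9,1)·0.15^1·0.85^8 = 0.367862
P(X≥1) = 1 − 0.231617 = 0.768383
Ratio = 0.367862 / 0.768383 = 0.478748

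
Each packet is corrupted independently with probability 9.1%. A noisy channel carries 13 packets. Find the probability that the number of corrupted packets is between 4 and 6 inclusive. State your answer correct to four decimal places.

X ~ Binomial(13, 0.091); P(4 ≤ X ≤ 6) = Σ C(13,k) p^k (1−p)^(13−k) over k:
  k=4: C(13,4)·0.091^4·0.909^9 = 0.020775
  k=5: C(13,5)·0.091^5·0.909^8 = 0.003744
  k=6: C(13,6)·0.091^6·0.909^7 = 0.000500
Total = 0.025019

0.0250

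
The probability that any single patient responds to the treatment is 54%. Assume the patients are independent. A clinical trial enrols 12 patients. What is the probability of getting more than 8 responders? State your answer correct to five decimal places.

X ~ Binomial(12, 0.54); P(X ≥ 9) = Σ C(12,k) p^k (1−p)^(12−k) over k:
  k=9: C(12,9)·0.54^9·0.46^3 = 0.0836065
  k=10: C(12,10)·0.54^10·0.46^2 = 0.0294440
  k=11: C(12,11)·0.54^11·0.46^1 = 0.0062845
  k=12: C(12,12)·0.54^12·0.46^0 = 0.0006148
Total = 0.1199498

0.11995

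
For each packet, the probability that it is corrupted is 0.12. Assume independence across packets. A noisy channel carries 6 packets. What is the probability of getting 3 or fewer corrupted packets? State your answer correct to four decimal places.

X ~ Binomial(6, 0.12); P(X ≤ 3) = Σ C(6,k) p^k (1−p)^(6−k) over k:
  k=0: C(6,0)·0.12^0·0.88^6 = 0.464404
  k=1: C(6,1)·0.12^1·0.88^5 = 0.379967
  k=2: C(6,2)·0.12^2·0.88^4 = 0.129534
  k=3: C(6,3)·0.12^3·0.88^3 = 0.023552
Total = 0.997457

0.9975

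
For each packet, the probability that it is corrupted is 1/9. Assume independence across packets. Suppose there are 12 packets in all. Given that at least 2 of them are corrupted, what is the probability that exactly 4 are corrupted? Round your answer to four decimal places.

X ~ Binomial(12, 0.111111). Want P(X=4 | X≥2) = P(X=4) / P(X≥2).
P(X=4) = C(12,4)·0.111111^4·0.888889^8 = 0.029405
P(X≥2) = 1 − 0.243315 − 0.364973 = 0.391711
Ratio = 0.029405 / 0.391711 = 0.075067

0.0751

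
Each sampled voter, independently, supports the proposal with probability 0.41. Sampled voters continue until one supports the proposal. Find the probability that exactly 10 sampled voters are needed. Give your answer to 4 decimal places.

0.0036

Geometric (trials to first success), p = 0.41.
P(Y = 10) = (1−p)^9 · p = 0.008663 · 0.41 = 0.003552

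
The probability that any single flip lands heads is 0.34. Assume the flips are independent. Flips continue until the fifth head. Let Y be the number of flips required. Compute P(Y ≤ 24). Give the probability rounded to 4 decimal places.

0.9481

Finishing within 24 flips ⇔ at least 5 successes in the first 24. With X ~ Binomial(24, 0.34), P(Y ≤ 24) = 1 − P(X ≤ 4).
  k=0: C(24,0)·0.34^0·0.66^24 = 0.000047
  k=1: C(24,1)·0.34^1·0.66^23 = 0.000577
  k=2: C(24,2)·0.34^2·0.66^22 = 0.003418
  k=3: C(24,3)·0.34^3·0.66^21 = 0.012914
  k=4: C(24,4)·0.34^4·0.66^20 = 0.034927
1 − 0.051884 = 0.948116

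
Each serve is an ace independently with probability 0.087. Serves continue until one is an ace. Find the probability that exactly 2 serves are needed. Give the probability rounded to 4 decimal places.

0.0794

Geometric (trials to first success), p = 0.087.
P(Y = 2) = (1−p)^1 · p = 0.913 · 0.087 = 0.079431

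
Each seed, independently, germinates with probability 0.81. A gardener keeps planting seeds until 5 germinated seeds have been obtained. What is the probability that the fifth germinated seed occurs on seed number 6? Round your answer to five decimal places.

0.33124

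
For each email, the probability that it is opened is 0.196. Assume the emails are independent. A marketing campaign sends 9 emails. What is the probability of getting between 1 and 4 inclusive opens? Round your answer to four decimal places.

X ~ Binomial(9, 0.196); P(1 ≤ X ≤ 4) = Σ C(9,k) p^k (1−p)^(9−k) over k:
  k=1: C(9,1)·0.196^1·0.804^8 = 0.307997
  k=2: C(9,2)·0.196^2·0.804^7 = 0.300336
  k=3: C(9,3)·0.196^3·0.804^6 = 0.170838
  k=4: C(9,4)·0.196^4·0.804^5 = 0.062471
Total = 0.841641

0.8416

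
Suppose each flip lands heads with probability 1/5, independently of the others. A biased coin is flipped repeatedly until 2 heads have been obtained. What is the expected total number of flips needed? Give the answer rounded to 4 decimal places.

10.0000

Y = total flips until the second success; negative binomial with r=2, p=0.20.
E[Y] = r / p = 2 / 0.20 = 10.000000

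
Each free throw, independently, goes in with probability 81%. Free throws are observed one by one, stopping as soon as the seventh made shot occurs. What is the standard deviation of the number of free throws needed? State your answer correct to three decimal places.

1.424

Y = total free throws until the seventh success; negative binomial with r=7, p=0.81.
SD(Y) = √[r(1−p)/p²] = √(2.02713) = 1.42377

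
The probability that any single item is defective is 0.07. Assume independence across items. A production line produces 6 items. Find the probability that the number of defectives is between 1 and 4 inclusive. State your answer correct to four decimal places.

0.3530

X ~ Binomial(6, 0.07); P(1 ≤ X ≤ 4) = Σ C(6,k) p^k (1−p)^(6−k) over k:
  k=1: C(6,1)·0.07^1·0.93^5 = 0.292189
  k=2: C(6,2)·0.07^2·0.93^4 = 0.054982
  k=3: C(6,3)·0.07^3·0.93^3 = 0.005518
  k=4: C(6,4)·0.07^4·0.93^2 = 0.000311
Total = 0.353000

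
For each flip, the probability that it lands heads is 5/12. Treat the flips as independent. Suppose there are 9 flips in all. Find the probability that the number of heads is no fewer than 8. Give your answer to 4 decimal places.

X ~ Binomial(9, 0.416667); P(X ≥ 8) = Σ C(9,k) p^k (1−p)^(9−k) over k:
  k=8: C(9,8)·0.416667^8·0.583333^1 = 0.004769
  k=9: C(9,9)·0.416667^9·0.583333^0 = 0.000379
Total = 0.005148

0.0051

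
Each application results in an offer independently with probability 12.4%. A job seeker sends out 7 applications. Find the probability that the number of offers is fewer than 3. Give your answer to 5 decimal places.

0.95465

X ~ Binomial(7, 0.124); P(X ≤ 2) = Σ C(7,k) p^k (1−p)^(7−k) over k:
  k=0: C(7,0)·0.124^0·0.876^7 = 0.3958483
  k=1: C(7,1)·0.124^1·0.876^6 = 0.3922332
  k=2: C(7,2)·0.124^2·0.876^5 = 0.1665648
Total = 0.9546463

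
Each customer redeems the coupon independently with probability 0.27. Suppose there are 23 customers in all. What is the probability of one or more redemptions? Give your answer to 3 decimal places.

P(at least one) = 1 − P(none) = 1 − (1 − 0.27)^23
= 1 − 0.00072 = 0.99928

0.999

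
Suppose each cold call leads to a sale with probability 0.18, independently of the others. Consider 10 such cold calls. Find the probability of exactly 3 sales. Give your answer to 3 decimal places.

X ~ Binomial(n=10, p=0.18).
P(X=3) = C(10,3) · p^3 · (1−p)^7
= 120 · 0.005832 · 0.24929 = 0.17446

0.174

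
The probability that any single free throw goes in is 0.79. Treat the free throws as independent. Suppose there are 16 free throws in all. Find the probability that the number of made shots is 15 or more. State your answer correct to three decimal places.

X ~ Binomial(16, 0.79); P(X ≥ 15) = Σ C(16,k) p^k (1−p)^(16−k) over k:
  k=15: C(16,15)·0.79^15·0.21^1 = 0.09789
  k=16: C(16,16)·0.79^16·0.21^0 = 0.02302
Total = 0.12091

0.121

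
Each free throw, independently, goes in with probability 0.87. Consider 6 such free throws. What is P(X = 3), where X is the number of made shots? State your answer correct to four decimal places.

0.0289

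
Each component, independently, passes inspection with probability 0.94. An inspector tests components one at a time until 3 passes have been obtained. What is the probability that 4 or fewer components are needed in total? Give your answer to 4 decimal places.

Finishing within 4 components ⇔ at least 3 successes in the first 4. With X ~ Binomial(4, 0.94), P(Y ≤ 4) = 1 − P(X ≤ 2).
  k=0: C(4,0)·0.94^0·0.06^4 = 0.000013
  k=1: C(4,1)·0.94^1·0.06^3 = 0.000812
  k=2: C(4,2)·0.94^2·0.06^2 = 0.019086
1 − 0.019911 = 0.980089

0.9801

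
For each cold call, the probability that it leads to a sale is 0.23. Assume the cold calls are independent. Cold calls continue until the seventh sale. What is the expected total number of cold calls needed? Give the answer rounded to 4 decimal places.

30.4348

Y = total cold calls until the seventh success; negative binomial with r=7, p=0.23.
E[Y] = r / p = 7 / 0.23 = 30.434783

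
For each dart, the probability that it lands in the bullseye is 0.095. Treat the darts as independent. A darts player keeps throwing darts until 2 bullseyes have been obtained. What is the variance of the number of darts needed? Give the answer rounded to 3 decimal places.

200.554

Y = total darts until the second success; negative binomial with r=2, p=0.095.
Var(Y) = r(1−p)/p² = 2·0.905 / 0.095² = 200.55402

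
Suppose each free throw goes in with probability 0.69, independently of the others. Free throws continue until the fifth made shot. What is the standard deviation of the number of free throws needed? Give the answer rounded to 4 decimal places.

Y = total free throws until the fifth success; negative binomial with r=5, p=0.69.
SD(Y) = √[r(1−p)/p²] = √(3.255619) = 1.804333

1.8043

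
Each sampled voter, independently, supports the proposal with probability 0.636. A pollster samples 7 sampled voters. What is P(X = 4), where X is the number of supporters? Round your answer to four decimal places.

0.2762

X ~ Binomial(n=7, p=0.636).
P(X=4) = C(7,4) · p^4 · (1−p)^3
= 35 · 0.16362 · 0.048229 = 0.276185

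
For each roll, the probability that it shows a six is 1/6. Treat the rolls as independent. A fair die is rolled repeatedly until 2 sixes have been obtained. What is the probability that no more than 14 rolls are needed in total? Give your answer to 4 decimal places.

0.7040

Finishing within 14 rolls ⇔ at least 2 successes in the first 14. With X ~ Binomial(14, 0.166667), P(Y ≤ 14) = 1 − P(X ≤ 1).
  k=0: C(14,0)·0.166667^0·0.833333^14 = 0.077887
  k=1: C(14,1)·0.166667^1·0.833333^13 = 0.218082
1 − 0.295969 = 0.704031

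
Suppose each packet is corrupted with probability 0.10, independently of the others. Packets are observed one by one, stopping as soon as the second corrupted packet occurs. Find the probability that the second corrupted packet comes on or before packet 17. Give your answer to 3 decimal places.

0.518

Finishing within 17 packets ⇔ at least 2 successes in the first 17. With X ~ Binomial(17, 0.10), P(Y ≤ 17) = 1 − P(X ≤ 1).
  k=0: C(17,0)·0.10^0·0.90^17 = 0.16677
  k=1: C(17,1)·0.10^1·0.90^16 = 0.31501
1 − 0.48179 = 0.51821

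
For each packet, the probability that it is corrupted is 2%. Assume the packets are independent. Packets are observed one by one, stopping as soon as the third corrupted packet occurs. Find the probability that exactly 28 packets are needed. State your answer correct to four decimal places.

Y = trial on which the third success occurs; negative binomial, r=3, p=0.02.
P(Y=28) = C(27,2) · p^3 · (1−p)^25
= 351 · 8e-06 · 0.60346 = 0.001695

0.0017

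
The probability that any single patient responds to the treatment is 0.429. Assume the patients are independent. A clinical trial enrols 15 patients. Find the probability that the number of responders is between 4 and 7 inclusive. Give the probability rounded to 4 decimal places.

X ~ Binomial(15, 0.429); P(4 ≤ X ≤ 7) = Σ C(15,k) p^k (1−p)^(15−k) over k:
  k=4: C(15,4)·0.429^4·0.571^11 = 0.097266
  k=5: C(15,5)·0.429^5·0.571^10 = 0.160769
  k=6: C(15,6)·0.429^6·0.571^9 = 0.201313
  k=7: C(15,7)·0.429^7·0.571^8 = 0.194464
Total = 0.653812

0.6538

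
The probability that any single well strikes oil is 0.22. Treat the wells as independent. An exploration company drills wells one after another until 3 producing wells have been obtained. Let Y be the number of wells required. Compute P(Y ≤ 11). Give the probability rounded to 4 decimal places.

Finishing within 11 wells ⇔ at least 3 successes in the first 11. With X ~ Binomial(11, 0.22), P(Y ≤ 11) = 1 − P(X ≤ 2).
  k=0: C(11,0)·0.22^0·0.78^11 = 0.065019
  k=1: C(11,1)·0.22^1·0.78^10 = 0.201726
  k=2: C(11,2)·0.22^2·0.78^9 = 0.284485
1 − 0.551230 = 0.448770

0.4488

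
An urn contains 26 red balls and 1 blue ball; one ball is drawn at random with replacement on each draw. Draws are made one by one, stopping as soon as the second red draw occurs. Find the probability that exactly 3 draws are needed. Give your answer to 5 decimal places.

Y = trial on which the second success occurs; negative binomial, r=2, p=0.962963.
P(Y=3) = C(2,1) · p^2 · (1−p)^1
= 2 · 0.9273 · 0.037037 = 0.0686887

0.06869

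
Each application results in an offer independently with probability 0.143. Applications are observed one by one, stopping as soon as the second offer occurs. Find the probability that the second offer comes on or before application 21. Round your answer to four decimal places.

0.8237

Finishing within 21 applications ⇔ at least 2 successes in the first 21. With X ~ Binomial(21, 0.143), P(Y ≤ 21) = 1 − P(X ≤ 1).
  k=0: C(21,0)·0.143^0·0.857^21 = 0.039138
  k=1: C(21,1)·0.143^1·0.857^20 = 0.137142
1 − 0.176280 = 0.823720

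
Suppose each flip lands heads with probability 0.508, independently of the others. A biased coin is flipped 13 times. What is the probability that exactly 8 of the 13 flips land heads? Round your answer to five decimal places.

X ~ Binomial(n=13, p=0.508).
P(X=8) = C(13,8) · p^8 · (1−p)^5
= 1287 · 0.0044352 · 0.028829 = 0.1645560

0.16456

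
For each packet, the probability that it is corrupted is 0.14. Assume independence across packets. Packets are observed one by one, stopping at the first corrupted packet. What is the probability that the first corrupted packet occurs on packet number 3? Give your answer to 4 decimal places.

0.1035

Geometric (trials to first success), p = 0.14.
P(Y = 3) = (1−p)^2 · p = 0.7396 · 0.14 = 0.103544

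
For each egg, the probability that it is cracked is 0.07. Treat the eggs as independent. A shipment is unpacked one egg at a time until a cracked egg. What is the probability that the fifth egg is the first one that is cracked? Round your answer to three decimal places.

0.052

Geometric (trials to first success), p = 0.07.
P(Y = 5) = (1−p)^4 · p = 0.74805 · 0.07 = 0.05236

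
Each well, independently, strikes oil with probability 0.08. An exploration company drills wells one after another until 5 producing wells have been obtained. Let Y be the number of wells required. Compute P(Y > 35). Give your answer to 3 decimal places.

0.856

Needing more than 35 wells ⇔ fewer than 5 successes in the first 35. With X ~ Binomial(35, 0.08), P(Y > 35) = P(X ≤ 4).
  k=0: C(35,0)·0.08^0·0.92^35 = 0.05402
  k=1: C(35,1)·0.08^1·0.92^34 = 0.16442
  k=2: C(35,2)·0.08^2·0.92^33 = 0.24305
  k=3: C(35,3)·0.08^3·0.92^32 = 0.23248
  k=4: C(35,4)·0.08^4·0.92^31 = 0.16173
P(X ≤ 4) = 0.85570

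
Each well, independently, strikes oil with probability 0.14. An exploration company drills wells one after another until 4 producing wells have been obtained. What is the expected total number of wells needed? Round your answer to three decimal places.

28.571

Y = total wells until the fourth success; negative binomial with r=4, p=0.14.
E[Y] = r / p = 4 / 0.14 = 28.57143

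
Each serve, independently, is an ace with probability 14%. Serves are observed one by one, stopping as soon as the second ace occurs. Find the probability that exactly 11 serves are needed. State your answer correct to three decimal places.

Y = trial on which the second success occurs; negative binomial, r=2, p=0.14.
P(Y=11) = C(10,1) · p^2 · (1−p)^9
= 10 · 0.0196 · 0.25733 = 0.05044

0.050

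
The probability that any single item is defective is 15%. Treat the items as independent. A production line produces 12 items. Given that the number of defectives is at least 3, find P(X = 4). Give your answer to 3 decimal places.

X ~ Binomial(12, 0.15). Want P(X=4 | X≥3) = P(X=4) / P(X≥3).
P(X=4) = C(12,4)·0.15^4·0.85^8 = 0.06828
P(X≥3) = 1 − 0.14224 − 0.30122 − 0.29236 = 0.26418
Ratio = 0.06828 / 0.26418 = 0.25848

0.258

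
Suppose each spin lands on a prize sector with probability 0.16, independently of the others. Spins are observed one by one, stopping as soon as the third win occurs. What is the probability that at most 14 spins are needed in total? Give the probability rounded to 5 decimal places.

Finishing within 14 spins ⇔ at least 3 successes in the first 14. With X ~ Binomial(14, 0.16), P(Y ≤ 14) = 1 − P(X ≤ 2).
  k=0: C(14,0)·0.16^0·0.84^14 = 0.0870783
  k=1: C(14,1)·0.16^1·0.84^13 = 0.2322088
  k=2: C(14,2)·0.16^2·0.84^12 = 0.2874967
1 − 0.6067838 = 0.3932162

0.39322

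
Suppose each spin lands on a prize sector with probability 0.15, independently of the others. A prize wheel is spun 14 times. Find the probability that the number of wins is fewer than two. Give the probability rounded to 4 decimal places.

0.3567

X ~ Binomial(14, 0.15); P(X ≤ 1) = Σ C(14,k) p^k (1−p)^(14−k) over k:
  k=0: C(14,0)·0.15^0·0.85^14 = 0.102770
  k=1: C(14,1)·0.15^1·0.85^13 = 0.253902
Total = 0.356671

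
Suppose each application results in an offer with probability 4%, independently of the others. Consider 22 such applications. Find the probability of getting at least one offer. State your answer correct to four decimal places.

P(at least one) = 1 − P(none) = 1 − (1 − 0.04)^22
= 1 − 0.407349 = 0.592651

0.5927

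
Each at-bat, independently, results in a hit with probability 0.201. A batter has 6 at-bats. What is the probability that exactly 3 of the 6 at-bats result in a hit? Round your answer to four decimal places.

0.0828

X ~ Binomial(n=6, p=0.201).
P(X=3) = C(6,3) · p^3 · (1−p)^3
= 20 · 0.0081206 · 0.51008 = 0.082844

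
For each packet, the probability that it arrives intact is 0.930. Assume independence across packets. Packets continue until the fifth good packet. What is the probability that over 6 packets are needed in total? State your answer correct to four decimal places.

0.0608

Needing more than 6 packets ⇔ fewer than 5 successes in the first 6. With X ~ Binomial(6, 0.93), P(Y > 6) = P(X ≤ 4).
  k=0: C(6,0)·0.93^0·0.07^6 = 0.000000
  k=1: C(6,1)·0.93^1·0.07^5 = 0.000009
  k=2: C(6,2)·0.93^2·0.07^4 = 0.000311
  k=3: C(6,3)·0.93^3·0.07^3 = 0.005518
  k=4: C(6,4)·0.93^4·0.07^2 = 0.054982
P(X ≤ 4) = 0.060821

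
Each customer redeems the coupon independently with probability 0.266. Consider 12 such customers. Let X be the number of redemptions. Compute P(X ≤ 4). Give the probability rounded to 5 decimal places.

X ~ Binomial(12, 0.266); P(X ≤ 4) = Σ C(12,k) p^k (1−p)^(12−k) over k:
  k=0: C(12,0)·0.266^0·0.734^12 = 0.0244542
  k=1: C(12,1)·0.266^1·0.734^11 = 0.1063456
  k=2: C(12,2)·0.266^2·0.734^10 = 0.2119668
  k=3: C(12,3)·0.266^3·0.734^9 = 0.2560543
  k=4: C(12,4)·0.266^4·0.734^8 = 0.2087854
Total = 0.8076063

0.80761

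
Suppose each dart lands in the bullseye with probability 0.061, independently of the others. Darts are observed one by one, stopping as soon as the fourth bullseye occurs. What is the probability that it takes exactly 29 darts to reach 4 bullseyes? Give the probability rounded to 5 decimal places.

Y = trial on which the fourth success occurs; negative binomial, r=4, p=0.061.
P(Y=29) = C(28,3) · p^4 · (1−p)^25
= 3276 · 1.3846e-05 · 0.20732 = 0.0094038

0.00940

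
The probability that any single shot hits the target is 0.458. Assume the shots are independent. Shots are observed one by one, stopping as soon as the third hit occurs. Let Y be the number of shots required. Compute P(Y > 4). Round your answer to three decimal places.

Needing more than 4 shots ⇔ fewer than 3 successes in the first 4. With X ~ Binomial(4, 0.458), P(Y > 4) = P(X ≤ 2).
  k=0: C(4,0)·0.458^0·0.542^4 = 0.08630
  k=1: C(4,1)·0.458^1·0.542^3 = 0.29169
  k=2: C(4,2)·0.458^2·0.542^2 = 0.36973
P(X ≤ 2) = 0.74772

0.748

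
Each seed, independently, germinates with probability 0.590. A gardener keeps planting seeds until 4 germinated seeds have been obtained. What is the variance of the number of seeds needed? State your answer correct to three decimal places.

4.711

Y = total seeds until the fourth success; negative binomial with r=4, p=0.59.
Var(Y) = r(1−p)/p² = 4·0.41 / 0.59² = 4.71129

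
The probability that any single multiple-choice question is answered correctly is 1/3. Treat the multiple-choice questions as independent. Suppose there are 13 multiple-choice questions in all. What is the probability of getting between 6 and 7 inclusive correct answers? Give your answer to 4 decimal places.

0.2067

X ~ Binomial(13, 0.333333); P(6 ≤ X ≤ 7) = Σ C(13,k) p^k (1−p)^(13−k) over k:
  k=6: C(13,6)·0.333333^6·0.666667^7 = 0.137769
  k=7: C(13,7)·0.333333^7·0.666667^6 = 0.068884
Total = 0.206653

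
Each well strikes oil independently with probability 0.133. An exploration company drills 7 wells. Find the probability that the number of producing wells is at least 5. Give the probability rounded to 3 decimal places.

0.001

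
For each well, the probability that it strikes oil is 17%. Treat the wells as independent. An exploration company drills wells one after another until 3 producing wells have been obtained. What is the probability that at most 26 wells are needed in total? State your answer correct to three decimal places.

Finishing within 26 wells ⇔ at least 3 successes in the first 26. With X ~ Binomial(26, 0.17), P(Y ≤ 26) = 1 − P(X ≤ 2).
  k=0: C(26,0)·0.17^0·0.83^26 = 0.00787
  k=1: C(26,1)·0.17^1·0.83^25 = 0.04192
  k=2: C(26,2)·0.17^2·0.83^24 = 0.10731
1 − 0.15710 = 0.84290

0.843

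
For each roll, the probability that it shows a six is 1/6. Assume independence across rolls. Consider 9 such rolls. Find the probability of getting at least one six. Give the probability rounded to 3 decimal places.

P(at least one) = 1 − P(none) = 1 − (1 − 0.166667)^9
= 1 − 0.19381 = 0.80619

0.806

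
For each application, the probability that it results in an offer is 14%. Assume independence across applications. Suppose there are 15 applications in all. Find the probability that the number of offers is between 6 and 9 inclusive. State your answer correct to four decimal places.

0.0121

X ~ Binomial(15, 0.14); P(6 ≤ X ≤ 9) = Σ C(15,k) p^k (1−p)^(15−k) over k:
  k=6: C(15,6)·0.14^6·0.86^9 = 0.009697
  k=7: C(15,7)·0.14^7·0.86^8 = 0.002030
  k=8: C(15,8)·0.14^8·0.86^7 = 0.000330
  k=9: C(15,9)·0.14^9·0.86^6 = 0.000042
Total = 0.012099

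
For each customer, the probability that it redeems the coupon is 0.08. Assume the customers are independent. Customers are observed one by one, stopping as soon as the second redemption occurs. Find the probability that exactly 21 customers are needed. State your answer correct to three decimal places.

0.026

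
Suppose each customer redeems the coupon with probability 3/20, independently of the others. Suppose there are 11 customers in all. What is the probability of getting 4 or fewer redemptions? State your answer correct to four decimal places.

X ~ Binomial(11, 0.15); P(X ≤ 4) = Σ C(11,k) p^k (1−p)^(11−k) over k:
  k=0: C(11,0)·0.15^0·0.85^11 = 0.167343
  k=1: C(11,1)·0.15^1·0.85^10 = 0.324843
  k=2: C(11,2)·0.15^2·0.85^9 = 0.286626
  k=3: C(11,3)·0.15^3·0.85^8 = 0.151743
  k=4: C(11,4)·0.15^4·0.85^7 = 0.053556
Total = 0.984112

0.9841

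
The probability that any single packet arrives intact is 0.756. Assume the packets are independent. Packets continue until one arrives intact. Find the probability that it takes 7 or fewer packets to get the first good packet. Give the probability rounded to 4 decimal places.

0.9999

Y = number of packets to the first success; geometric, p = 0.756.
P(Y ≤ 7) = 1 − (1−p)^7 = 1 − 0.000051 = 0.999949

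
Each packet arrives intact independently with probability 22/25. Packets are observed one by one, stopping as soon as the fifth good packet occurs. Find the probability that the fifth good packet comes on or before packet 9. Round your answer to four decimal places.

0.9979

Finishing within 9 packets ⇔ at least 5 successes in the first 9. With X ~ Binomial(9, 0.88), P(Y ≤ 9) = 1 − P(X ≤ 4).
  k=0: C(9,0)·0.88^0·0.12^9 = 0.000000
  k=1: C(9,1)·0.88^1·0.12^8 = 0.000000
  k=2: C(9,2)·0.88^2·0.12^7 = 0.000010
  k=3: C(9,3)·0.88^3·0.12^6 = 0.000171
  k=4: C(9,4)·0.88^4·0.12^5 = 0.001880
1 − 0.002061 = 0.997939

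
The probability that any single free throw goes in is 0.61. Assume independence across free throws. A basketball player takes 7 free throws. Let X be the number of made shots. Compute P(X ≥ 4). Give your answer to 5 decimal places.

0.72931

X ~ Binomial(7, 0.61); P(X ≥ 4) = Σ C(7,k) p^k (1−p)^(7−k) over k:
  k=4: C(7,4)·0.61^4·0.39^3 = 0.2874625
  k=5: C(7,5)·0.61^5·0.39^2 = 0.2697725
  k=6: C(7,6)·0.61^6·0.39^1 = 0.1406506
  k=7: C(7,7)·0.61^7·0.39^0 = 0.0314274
Total = 0.7293131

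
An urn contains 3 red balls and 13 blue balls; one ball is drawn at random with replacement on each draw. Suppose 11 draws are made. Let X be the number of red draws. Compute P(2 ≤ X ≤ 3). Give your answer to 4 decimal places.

0.5050

X ~ Binomial(11, 0.1875); P(2 ≤ X ≤ 3) = Σ C(11,k) p^k (1−p)^(11−k) over k:
  k=2: C(11,2)·0.1875^2·0.8125^9 = 0.298384
  k=3: C(11,3)·0.1875^3·0.8125^8 = 0.206574
Total = 0.504958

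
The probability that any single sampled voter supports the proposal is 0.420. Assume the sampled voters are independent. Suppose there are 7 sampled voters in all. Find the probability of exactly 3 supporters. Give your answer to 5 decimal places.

X ~ Binomial(n=7, p=0.42).
P(X=3) = C(7,3) · p^3 · (1−p)^4
= 35 · 0.074088 · 0.11316 = 0.2934458

0.29345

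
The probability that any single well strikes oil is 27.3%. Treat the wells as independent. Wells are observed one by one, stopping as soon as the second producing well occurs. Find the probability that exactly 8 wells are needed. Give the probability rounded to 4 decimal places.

0.0770

Y = trial on which the second success occurs; negative binomial, r=2, p=0.273.
P(Y=8) = C(7,1) · p^2 · (1−p)^6
= 7 · 0.074529 · 0.14764 = 0.077025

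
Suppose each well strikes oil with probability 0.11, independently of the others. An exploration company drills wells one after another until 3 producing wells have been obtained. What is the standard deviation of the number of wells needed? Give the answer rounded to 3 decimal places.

14.855

Y = total wells until the third success; negative binomial with r=3, p=0.11.
SD(Y) = √[r(1−p)/p²] = √(220.66116) = 14.85467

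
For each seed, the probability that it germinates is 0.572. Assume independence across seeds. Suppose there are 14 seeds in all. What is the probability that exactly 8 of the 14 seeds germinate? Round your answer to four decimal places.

0.2115

X ~ Binomial(n=14, p=0.572).
P(X=8) = C(14,8) · p^8 · (1−p)^6
= 3003 · 0.01146 · 0.006147 = 0.211537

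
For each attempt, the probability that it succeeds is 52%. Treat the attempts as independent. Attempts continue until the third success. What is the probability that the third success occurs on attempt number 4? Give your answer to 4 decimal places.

0.2025

Y = trial on which the third success occurs; negative binomial, r=3, p=0.52.
P(Y=4) = C(3,2) · p^3 · (1−p)^1
= 3 · 0.14061 · 0.48 = 0.202476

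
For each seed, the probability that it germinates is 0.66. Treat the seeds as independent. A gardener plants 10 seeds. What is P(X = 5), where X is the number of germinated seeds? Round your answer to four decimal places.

0.1434

X ~ Binomial(n=10, p=0.66).
P(X=5) = C(10,5) · p^5 · (1−p)^5
= 252 · 0.12523 · 0.0045435 = 0.143389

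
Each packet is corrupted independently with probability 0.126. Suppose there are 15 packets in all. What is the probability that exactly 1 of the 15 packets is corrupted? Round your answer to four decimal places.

X ~ Binomial(n=15, p=0.126).
P(X=1) = C(15,1) · p^1 · (1−p)^14
= 15 · 0.126 · 0.15176 = 0.286828

0.2868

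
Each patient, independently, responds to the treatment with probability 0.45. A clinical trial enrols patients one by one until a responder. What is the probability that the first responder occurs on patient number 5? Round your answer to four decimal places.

0.0412

Geometric (trials to first success), p = 0.45.
P(Y = 5) = (1−p)^4 · p = 0.091506 · 0.45 = 0.041178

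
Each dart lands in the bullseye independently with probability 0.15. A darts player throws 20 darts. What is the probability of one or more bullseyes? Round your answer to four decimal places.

0.9612

P(at least one) = 1 − P(none) = 1 − (1 − 0.15)^20
= 1 − 0.038760 = 0.961240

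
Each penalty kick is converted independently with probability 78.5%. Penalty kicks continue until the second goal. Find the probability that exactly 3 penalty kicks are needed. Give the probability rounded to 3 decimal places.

0.265

Y = trial on which the second success occurs; negative binomial, r=2, p=0.785.
P(Y=3) = C(2,1) · p^2 · (1−p)^1
= 2 · 0.61623 · 0.215 = 0.26498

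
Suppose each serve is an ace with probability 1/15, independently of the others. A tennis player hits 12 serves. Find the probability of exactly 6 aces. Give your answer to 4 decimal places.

0.0001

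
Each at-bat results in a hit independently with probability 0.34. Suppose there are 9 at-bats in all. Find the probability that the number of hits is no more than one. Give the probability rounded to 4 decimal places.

0.1339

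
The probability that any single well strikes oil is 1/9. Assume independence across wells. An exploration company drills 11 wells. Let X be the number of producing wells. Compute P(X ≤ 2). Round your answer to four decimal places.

0.8853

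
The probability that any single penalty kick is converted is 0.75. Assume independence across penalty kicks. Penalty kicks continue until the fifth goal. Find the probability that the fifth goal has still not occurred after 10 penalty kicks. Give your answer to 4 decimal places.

0.0197

Needing more than 10 penalty kicks ⇔ fewer than 5 successes in the first 10. With X ~ Binomial(10, 0.75), P(Y > 10) = P(X ≤ 4).
  k=0: C(10,0)·0.75^0·0.25^10 = 0.000001
  k=1: C(10,1)·0.75^1·0.25^9 = 0.000029
  k=2: C(10,2)·0.75^2·0.25^8 = 0.000386
  k=3: C(10,3)·0.75^3·0.25^7 = 0.003090
  k=4: C(10,4)·0.75^4·0.25^6 = 0.016222
P(X ≤ 4) = 0.019728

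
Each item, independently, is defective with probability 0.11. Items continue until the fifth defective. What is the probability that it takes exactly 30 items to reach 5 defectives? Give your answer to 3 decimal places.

Y = trial on which the fifth success occurs; negative binomial, r=5, p=0.11.
P(Y=30) = C(29,4) · p^5 · (1−p)^25
= 23751 · 1.6105e-05 · 0.054294 = 0.02077

0.021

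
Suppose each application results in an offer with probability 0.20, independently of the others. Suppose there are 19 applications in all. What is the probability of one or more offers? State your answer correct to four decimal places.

P(at least one) = 1 − P(none) = 1 − (1 − 0.20)^19
= 1 − 0.014412 = 0.985588

0.9856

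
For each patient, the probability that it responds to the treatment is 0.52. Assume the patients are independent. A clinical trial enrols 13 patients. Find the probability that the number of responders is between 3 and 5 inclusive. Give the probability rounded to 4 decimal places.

X ~ Binomial(13, 0.52); P(3 ≤ X ≤ 5) = Σ C(13,k) p^k (1−p)^(13−k) over k:
  k=3: C(13,3)·0.52^3·0.48^10 = 0.026109
  k=4: C(13,4)·0.52^4·0.48^9 = 0.070712
  k=5: C(13,5)·0.52^5·0.48^8 = 0.137888
Total = 0.234708

0.2347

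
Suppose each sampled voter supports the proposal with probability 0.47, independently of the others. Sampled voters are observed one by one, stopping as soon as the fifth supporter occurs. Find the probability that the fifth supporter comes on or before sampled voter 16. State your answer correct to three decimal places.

Finishing within 16 sampled voters ⇔ at least 5 successes in the first 16. With X ~ Binomial(16, 0.47), P(Y ≤ 16) = 1 − P(X ≤ 4).
  k=0: C(16,0)·0.47^0·0.53^16 = 0.00004
  k=1: C(16,1)·0.47^1·0.53^15 = 0.00055
  k=2: C(16,2)·0.47^2·0.53^14 = 0.00366
  k=3: C(16,3)·0.47^3·0.53^13 = 0.01514
  k=4: C(16,4)·0.47^4·0.53^12 = 0.04363
1 − 0.06301 = 0.93699

0.937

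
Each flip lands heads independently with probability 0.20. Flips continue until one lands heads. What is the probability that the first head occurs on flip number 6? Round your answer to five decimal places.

Geometric (trials to first success), p = 0.20.
P(Y = 6) = (1−p)^5 · p = 0.32768 · 0.20 = 0.0655360

0.06554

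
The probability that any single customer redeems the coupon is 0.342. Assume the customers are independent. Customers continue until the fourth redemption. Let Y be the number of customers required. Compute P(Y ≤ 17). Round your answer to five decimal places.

0.88458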